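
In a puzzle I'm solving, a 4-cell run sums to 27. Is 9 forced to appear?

Yes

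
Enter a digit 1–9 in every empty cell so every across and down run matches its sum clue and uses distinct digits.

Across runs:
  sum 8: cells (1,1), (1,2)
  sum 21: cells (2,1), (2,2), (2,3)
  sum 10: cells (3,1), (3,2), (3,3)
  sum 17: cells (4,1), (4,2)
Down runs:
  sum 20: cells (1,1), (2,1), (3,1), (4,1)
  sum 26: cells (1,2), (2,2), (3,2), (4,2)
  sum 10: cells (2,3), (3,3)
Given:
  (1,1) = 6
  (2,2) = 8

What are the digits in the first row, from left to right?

6 2

17 in 2 cells must be {8,9}.
(1,2) = 8 − 6 = 2 completes the 8 across.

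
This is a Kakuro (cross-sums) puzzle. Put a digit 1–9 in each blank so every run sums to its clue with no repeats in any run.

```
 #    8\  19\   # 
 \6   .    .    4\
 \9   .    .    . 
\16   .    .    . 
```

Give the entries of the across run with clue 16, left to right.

4 in 2 cells must be {1,3}.
Nothing is forced directly, so branch on R2C3, whose candidates are 1 or 3. If R2C3 = 3: that forces R3C3 = 1, after which R3C1 would have to be in {6,7,8,9} for the 16 across but in {1,2,3,4,5} for the 8 down — contradiction. So R2C3 = 1.
R3C3 = 4 − 1 = 3 completes the 4 down.
Nothing is forced directly, so branch on R3C1, whose candidates are 4 or 5. If R3C1 = 4: that forces R1C1 = 1, R1C2 = 5, R2C1 = 3, after which R2C2 would have to be in {5} for the 9 across but in {6,8} for the 19 down — contradiction. So R3C1 = 5.
R2C1 = 2: the only remaining digit allowed by both the 9 across and the 8 down.
R2C2 = 9 − 3 = 6 completes the 9 across.
R3C2 = 16 − 8 = 8 completes the 16 across.

5 8 3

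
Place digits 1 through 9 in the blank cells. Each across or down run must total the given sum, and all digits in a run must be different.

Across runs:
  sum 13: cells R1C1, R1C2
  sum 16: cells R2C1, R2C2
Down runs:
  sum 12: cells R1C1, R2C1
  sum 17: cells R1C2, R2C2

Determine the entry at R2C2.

9

16 in 2 cells must be {7,9}; 17 in 2 cells must be {8,9}.
The 16 across and the 17 down share only 9, so R2C2 = 9.
R1C2 = 17 − 9 = 8 completes the 17 down.
R2C1 = 16 − 9 = 7 completes the 16 across.
R1C1 = 13 − 8 = 5 completes the 13 across.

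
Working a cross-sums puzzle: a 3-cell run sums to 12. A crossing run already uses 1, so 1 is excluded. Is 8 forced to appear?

No

Counterexample: {2,3,7} sums to 12 under that restriction without using 8.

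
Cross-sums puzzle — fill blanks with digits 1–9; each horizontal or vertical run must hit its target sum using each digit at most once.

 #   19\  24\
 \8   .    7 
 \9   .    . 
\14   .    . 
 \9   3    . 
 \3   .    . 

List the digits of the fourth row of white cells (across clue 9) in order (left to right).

3 in 2 cells must be {1,2}.
R1C1 = 8 − 7 = 1 completes the 8 across.
R4C2 = 9 − 3 = 6 completes the 9 across.

3 6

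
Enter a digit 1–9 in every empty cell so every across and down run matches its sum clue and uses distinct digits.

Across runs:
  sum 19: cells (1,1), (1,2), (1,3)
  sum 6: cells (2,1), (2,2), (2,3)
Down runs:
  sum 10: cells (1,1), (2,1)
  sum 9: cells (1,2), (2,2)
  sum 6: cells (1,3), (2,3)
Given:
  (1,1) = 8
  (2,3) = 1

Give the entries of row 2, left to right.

2 3 1

6 in 3 cells must be {1,2,3}.
(1,3) = 6 − 1 = 5 completes the 6 down.
(2,1) = 10 − 8 = 2 completes the 10 down.
(2,2) = 6 − 3 = 3 completes the 6 across.
(1,2) = 19 − 13 = 6 completes the 19 across.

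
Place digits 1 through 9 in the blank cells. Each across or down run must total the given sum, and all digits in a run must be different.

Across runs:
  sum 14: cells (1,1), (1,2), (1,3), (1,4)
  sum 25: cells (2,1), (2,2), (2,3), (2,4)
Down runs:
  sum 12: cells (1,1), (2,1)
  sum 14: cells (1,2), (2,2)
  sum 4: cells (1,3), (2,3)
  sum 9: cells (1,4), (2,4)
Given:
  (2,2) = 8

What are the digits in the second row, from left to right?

4 in 2 cells must be {1,3}.
(1,2) = 14 − 8 = 6 completes the 14 down.
No cell is forced outright now. (1,3) can only be 1 or 3 (the digits allowed by both its 14 across and its 4 down). If (1,3) = 3: that forces (1,1) = 4, (1,4) = 1, after which (2,1) would have to be in {1,2,3,4,5,6,7,9} for the 25 across but in {8} for the 12 down — contradiction. So (1,3) = 1.
(2,3) = 4 − 1 = 3 completes the 4 down.
(2,4) = 5: the only remaining digit allowed by both the 25 across and the 9 down.
(1,4) = 9 − 5 = 4 completes the 9 down.
(2,1) = 25 − 16 = 9 completes the 25 across.
(1,1) = 14 − 11 = 3 completes the 14 across.

9 8 3 5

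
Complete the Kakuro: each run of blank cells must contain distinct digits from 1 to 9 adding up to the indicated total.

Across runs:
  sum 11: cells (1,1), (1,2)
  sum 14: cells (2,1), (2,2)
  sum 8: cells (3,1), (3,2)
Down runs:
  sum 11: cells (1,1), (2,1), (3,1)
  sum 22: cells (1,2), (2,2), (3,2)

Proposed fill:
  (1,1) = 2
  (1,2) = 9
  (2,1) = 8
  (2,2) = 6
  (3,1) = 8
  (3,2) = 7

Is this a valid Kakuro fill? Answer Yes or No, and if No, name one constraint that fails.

No — the across run (3,1)–(3,2) sums to 15, not 8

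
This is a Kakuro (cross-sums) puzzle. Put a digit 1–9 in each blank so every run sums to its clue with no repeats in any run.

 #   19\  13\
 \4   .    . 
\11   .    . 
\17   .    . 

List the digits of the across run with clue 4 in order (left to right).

3 1

4 in 2 cells must be {1,3}; 17 in 2 cells must be {8,9}.
The 4 across and the 19 down share only 3, so R1C1 = 3.
R1C2 = 4 − 3 = 1 completes the 4 across.
Given what's placed, R3C1 must be 9 to fit the 17 across and 19 down.
R3C2 = 17 − 9 = 8 completes the 17 across.
R2C1 = 19 − 12 = 7 completes the 19 down.
R2C2 = 11 − 7 = 4 completes the 11 across.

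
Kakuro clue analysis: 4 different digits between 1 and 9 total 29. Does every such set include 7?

Yes

The only way to make 29 from 4 distinct digits is {5,7,8,9}, which contains 7.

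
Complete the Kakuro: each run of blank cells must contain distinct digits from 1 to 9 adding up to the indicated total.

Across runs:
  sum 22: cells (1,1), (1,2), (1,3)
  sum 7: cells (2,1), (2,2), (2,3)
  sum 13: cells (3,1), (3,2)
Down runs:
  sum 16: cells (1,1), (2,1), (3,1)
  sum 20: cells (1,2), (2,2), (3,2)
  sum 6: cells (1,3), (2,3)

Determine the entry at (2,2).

7 in 3 cells must be {1,2,4}.
Only 5 fits (1,3) under both its across sum 22 and down sum 6.
The 7 across and the 20 down share only 4, so (2,2) = 4.

4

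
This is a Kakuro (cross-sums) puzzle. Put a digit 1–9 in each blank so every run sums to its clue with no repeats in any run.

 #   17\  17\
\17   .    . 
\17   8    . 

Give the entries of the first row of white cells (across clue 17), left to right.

9, 8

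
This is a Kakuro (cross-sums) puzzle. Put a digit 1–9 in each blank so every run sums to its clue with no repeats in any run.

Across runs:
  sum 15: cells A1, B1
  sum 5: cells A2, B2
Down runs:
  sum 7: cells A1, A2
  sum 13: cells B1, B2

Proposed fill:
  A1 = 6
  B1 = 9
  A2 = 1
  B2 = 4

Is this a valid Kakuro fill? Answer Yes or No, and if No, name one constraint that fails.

Yes

Across: 6+9=15; 1+4=5. Down: 6+1=7; 9+4=13. No digit repeats within any run.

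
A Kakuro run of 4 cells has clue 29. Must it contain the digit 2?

The only way to make 29 from 4 distinct digits is {5,7,8,9}, which does not contain 2.

No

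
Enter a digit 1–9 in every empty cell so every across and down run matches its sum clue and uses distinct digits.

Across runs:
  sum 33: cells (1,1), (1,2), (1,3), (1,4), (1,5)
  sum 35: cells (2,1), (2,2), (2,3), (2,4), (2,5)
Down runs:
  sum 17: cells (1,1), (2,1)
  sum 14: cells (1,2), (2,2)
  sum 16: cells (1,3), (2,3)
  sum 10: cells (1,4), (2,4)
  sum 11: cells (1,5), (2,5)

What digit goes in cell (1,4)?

3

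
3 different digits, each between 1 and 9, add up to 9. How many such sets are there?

3 distinct digits from 1–9 sum between 6 and 24.
Enumerating: {1,2,6}, {1,3,5}, {2,3,4}.

3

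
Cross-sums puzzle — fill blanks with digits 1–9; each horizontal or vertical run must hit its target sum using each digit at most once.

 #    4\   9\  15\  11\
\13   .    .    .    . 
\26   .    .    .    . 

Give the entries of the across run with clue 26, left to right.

3 6 8 9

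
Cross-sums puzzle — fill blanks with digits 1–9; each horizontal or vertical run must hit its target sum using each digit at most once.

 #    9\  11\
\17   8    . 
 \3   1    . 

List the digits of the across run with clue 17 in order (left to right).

17 in 2 cells must be {8,9}; 3 in 2 cells must be {1,2}.
R1C2 = 17 − 8 = 9 completes the 17 across.
R2C2 = 3 − 1 = 2 completes the 3 across.

8 9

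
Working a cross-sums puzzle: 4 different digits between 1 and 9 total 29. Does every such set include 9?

The only way to make 29 from 4 distinct digits is {5,7,8,9}, which contains 9.

Yes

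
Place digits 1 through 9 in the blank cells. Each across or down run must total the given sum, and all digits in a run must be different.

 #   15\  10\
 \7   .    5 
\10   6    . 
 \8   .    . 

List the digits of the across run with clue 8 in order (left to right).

7 1

R1C1 = 7 − 5 = 2 completes the 7 across.
R2C2 = 10 − 6 = 4 completes the 10 across.
R3C1 = 15 − 8 = 7 completes the 15 down.
R3C2 = 8 − 7 = 1 completes the 8 across.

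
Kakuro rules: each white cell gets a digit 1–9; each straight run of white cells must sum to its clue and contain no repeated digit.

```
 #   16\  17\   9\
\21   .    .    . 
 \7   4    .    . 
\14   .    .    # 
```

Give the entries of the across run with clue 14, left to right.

5 9

7 in 3 cells must be {1,2,4}.
Nothing is forced directly, so branch on R3C1, whose candidates are 5 or 9. If R3C1 = 9: then R1C1 would have to be in {4,5,6,7,8,9} for the 21 across but in {3} for the 16 down — contradiction. So R3C1 = 5.
R1C1 = 16 − 9 = 7 completes the 16 down.
R3C2 = 14 − 5 = 9 completes the 14 across.
Nothing is forced directly, so branch on R1C2, whose candidates are 5 or 6. If R1C2 = 5: then R1C3 would have to be in {9} for the 21 across but in {1,2,3,4,5,6,7,8} for the 9 down — contradiction. So R1C2 = 6.
R1C3 = 21 − 13 = 8 completes the 21 across.
R2C2 = 17 − 15 = 2 completes the 17 down.
R2C3 = 7 − 6 = 1 completes the 7 across.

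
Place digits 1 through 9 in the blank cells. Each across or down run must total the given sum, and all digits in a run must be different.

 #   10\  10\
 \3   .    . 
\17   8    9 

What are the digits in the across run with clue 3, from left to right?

2, 1

3 in 2 cells must be {1,2}; 17 in 2 cells must be {8,9}.
R1C1 = 10 − 8 = 2 completes the 10 down.
R1C2 = 3 − 2 = 1 completes the 3 across.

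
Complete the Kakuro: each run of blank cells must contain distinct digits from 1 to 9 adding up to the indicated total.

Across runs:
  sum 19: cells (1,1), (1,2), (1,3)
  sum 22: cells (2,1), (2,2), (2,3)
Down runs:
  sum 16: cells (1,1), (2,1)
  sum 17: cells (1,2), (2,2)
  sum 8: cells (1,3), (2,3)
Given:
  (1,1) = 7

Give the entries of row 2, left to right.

16 in 2 cells must be {7,9}; 17 in 2 cells must be {8,9}.
Given what's placed, (1,3) must be 3 to fit the 19 across and 8 down.
(2,1) = 16 − 7 = 9 completes the 16 down.
Given what's placed, (2,2) must be 8 to fit the 22 across and 17 down.
(2,3) = 22 − 17 = 5 completes the 22 across.
(1,2) = 19 − 10 = 9 completes the 19 across.

9, 8, 5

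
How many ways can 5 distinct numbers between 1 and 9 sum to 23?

5 distinct digits from 1–9 sum between 15 and 35.

11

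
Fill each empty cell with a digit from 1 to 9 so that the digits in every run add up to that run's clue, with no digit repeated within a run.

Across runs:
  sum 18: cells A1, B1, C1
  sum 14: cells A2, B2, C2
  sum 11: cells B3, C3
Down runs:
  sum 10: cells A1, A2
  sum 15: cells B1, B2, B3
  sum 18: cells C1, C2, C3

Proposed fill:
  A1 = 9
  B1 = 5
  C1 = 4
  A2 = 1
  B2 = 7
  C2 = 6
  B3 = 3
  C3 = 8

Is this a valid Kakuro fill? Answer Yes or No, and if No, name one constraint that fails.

Across: 9+5+4=18; 1+7+6=14; 3+8=11. Down: 9+1=10; 5+7+3=15; 4+6+8=18. No digit repeats within any run.

Yes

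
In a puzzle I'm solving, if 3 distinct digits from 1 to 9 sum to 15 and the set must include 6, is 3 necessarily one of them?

No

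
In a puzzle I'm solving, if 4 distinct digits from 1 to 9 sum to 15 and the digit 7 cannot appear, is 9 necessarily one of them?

No

Counterexample: {1,2,4,8} sums to 15 under that restriction without using 9.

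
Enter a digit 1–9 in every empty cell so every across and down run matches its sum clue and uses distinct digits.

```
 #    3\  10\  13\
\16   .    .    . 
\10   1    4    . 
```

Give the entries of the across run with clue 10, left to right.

3 in 2 cells must be {1,2}.
R1C1 = 3 − 1 = 2 completes the 3 down.
R1C2 = 10 − 4 = 6 completes the 10 down.
R1C3 = 16 − 8 = 8 completes the 16 across.
R2C3 = 10 − 5 = 5 completes the 10 across.

1 4 5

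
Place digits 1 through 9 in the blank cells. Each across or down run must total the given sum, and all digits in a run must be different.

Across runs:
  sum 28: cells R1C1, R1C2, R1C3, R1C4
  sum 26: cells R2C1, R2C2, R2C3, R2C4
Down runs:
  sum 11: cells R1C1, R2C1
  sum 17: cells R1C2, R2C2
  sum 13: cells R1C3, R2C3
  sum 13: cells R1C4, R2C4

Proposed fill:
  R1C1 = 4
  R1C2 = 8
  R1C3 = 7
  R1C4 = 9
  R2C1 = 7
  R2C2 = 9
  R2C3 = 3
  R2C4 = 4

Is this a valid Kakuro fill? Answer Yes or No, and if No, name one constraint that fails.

No — the across run R2C1–R2C4 sums to 23, not 26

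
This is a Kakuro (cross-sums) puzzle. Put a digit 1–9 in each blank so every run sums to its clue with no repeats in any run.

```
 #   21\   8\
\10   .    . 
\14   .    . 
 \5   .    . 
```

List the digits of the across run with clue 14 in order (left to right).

The 14 across and the 8 down share only 5, so R2C2 = 5.
The 5 across and the 21 down share only 4, so R3C1 = 4.
R3C2 = 5 − 4 = 1 completes the 5 across.
R1C2 = 8 − 6 = 2 completes the 8 down.
R2C1 = 14 − 5 = 9 completes the 14 across.
R1C1 = 10 − 2 = 8 completes the 10 across.

9, 5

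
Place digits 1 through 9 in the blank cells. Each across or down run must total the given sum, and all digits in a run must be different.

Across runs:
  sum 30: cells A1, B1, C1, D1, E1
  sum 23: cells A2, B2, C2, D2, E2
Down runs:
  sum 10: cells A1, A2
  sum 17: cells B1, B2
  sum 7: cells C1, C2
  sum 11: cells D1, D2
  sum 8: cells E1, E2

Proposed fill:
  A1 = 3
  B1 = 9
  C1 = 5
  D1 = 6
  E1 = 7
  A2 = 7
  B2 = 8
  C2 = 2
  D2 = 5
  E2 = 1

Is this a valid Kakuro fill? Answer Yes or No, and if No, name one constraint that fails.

Yes

Across: 3+9+5+6+7=30; 7+8+2+5+1=23. Down: 3+7=10; 9+8=17; 5+2=7; 6+5=11; 7+1=8. No digit repeats within any run.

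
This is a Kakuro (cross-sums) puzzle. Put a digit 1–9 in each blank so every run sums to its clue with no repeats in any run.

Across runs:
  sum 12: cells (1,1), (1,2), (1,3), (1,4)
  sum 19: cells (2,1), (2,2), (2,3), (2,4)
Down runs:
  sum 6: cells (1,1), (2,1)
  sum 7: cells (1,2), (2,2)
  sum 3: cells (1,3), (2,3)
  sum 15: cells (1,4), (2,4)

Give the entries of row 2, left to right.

5, 4, 1, 9

3 in 2 cells must be {1,2}.
Only 6 fits (1,4) under both its across sum 12 and down sum 15.
(2,4) = 15 − 6 = 9 completes the 15 down.
Nothing is forced directly, so branch on (1,1), whose candidates are 1 or 2. If (1,1) = 2: that forces (1,3) = 1, (2,1) = 4, after which (2,3) would have to be in {1,5} for the 19 across but in {2} for the 3 down — contradiction. So (1,1) = 1.
(1,3) = 2: the only remaining digit allowed by both the 12 across and the 3 down.
(2,1) = 6 − 1 = 5 completes the 6 down.
(2,3) = 3 − 2 = 1 completes the 3 down.
(1,2) = 12 − 9 = 3 completes the 12 across.
(2,2) = 19 − 15 = 4 completes the 19 across.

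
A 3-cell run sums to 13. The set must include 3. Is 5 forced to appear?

Counterexample: {1,3,9} sums to 13 under that restriction without using 5.

No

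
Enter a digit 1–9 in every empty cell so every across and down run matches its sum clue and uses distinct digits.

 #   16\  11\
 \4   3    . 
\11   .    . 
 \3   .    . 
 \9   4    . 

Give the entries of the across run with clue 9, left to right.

4 in 2 cells must be {1,3}; 3 in 2 cells must be {1,2}; 11 in 4 cells must be {1,2,3,5}.
R1C2 = 4 − 3 = 1 completes the 4 across.
Given what's placed, R3C2 must be 2 to fit the 3 across and 11 down.
R4C2 = 9 − 4 = 5 completes the 9 across.
R2C2 = 11 − 8 = 3 completes the 11 down.
R3C1 = 3 − 2 = 1 completes the 3 across.
R2C1 = 11 − 3 = 8 completes the 11 across.

4, 5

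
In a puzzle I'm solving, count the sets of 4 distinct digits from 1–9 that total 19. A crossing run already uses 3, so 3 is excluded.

6

4 distinct digits from 1–9 sum between 10 and 30.
Dropping sets that contain 3.
Enumerating: {1,2,7,9}, {1,4,5,9}, {1,4,6,8}, {1,5,6,7}, {2,4,5,8}, {2,4,6,7}.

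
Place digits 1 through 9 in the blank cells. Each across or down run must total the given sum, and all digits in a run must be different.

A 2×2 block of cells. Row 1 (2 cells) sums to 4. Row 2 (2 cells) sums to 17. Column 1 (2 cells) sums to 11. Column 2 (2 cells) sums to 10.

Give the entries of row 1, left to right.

4 in 2 cells must be {1,3}; 17 in 2 cells must be {8,9}.
The 4 across and the 11 down share only 3, so (1,1) = 3.
(1,2) = 4 − 3 = 1 completes the 4 across.
(2,1) = 11 − 3 = 8 completes the 11 down.
(2,2) = 17 − 8 = 9 completes the 17 across.

3, 1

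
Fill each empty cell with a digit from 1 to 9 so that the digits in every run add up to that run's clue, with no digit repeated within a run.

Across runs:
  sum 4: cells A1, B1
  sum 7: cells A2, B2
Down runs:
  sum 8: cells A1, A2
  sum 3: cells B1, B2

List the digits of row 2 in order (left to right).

5, 2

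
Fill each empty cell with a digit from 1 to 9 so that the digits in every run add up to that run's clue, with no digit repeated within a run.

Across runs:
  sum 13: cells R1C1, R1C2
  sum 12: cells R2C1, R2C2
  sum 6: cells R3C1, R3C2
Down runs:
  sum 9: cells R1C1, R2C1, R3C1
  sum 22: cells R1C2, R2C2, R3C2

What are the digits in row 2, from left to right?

3 9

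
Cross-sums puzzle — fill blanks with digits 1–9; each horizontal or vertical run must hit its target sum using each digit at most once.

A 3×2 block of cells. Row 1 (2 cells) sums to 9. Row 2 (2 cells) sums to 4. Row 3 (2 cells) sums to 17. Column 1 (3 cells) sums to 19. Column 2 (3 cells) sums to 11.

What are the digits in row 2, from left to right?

3 1

4 in 2 cells must be {1,3}; 17 in 2 cells must be {8,9}.
The 4 across and the 19 down share only 3, so (2,1) = 3.
(2,2) = 4 − 3 = 1 completes the 4 across.
Given what's placed, (3,1) must be 9 to fit the 17 across and 19 down.
(3,2) = 17 − 9 = 8 completes the 17 across.
(1,1) = 19 − 12 = 7 completes the 19 down.
(1,2) = 9 − 7 = 2 completes the 9 across.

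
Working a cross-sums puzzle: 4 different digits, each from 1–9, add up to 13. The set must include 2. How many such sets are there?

2

4 distinct digits from 1–9 sum between 10 and 30.
Keeping only sets containing 2.
Enumerating: {1,2,3,7}, {1,2,4,6}.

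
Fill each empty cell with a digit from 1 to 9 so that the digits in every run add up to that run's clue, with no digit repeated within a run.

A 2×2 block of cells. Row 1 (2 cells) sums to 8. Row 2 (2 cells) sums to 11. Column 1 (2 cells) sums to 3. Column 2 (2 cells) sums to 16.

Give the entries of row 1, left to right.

3 in 2 cells must be {1,2}; 16 in 2 cells must be {7,9}.
The 8 across and the 16 down share only 7, so (1,2) = 7.
The 11 across and the 3 down share only 2, so (2,1) = 2.
(2,2) = 11 − 2 = 9 completes the 11 across.
(1,1) = 8 − 7 = 1 completes the 8 across.

1, 7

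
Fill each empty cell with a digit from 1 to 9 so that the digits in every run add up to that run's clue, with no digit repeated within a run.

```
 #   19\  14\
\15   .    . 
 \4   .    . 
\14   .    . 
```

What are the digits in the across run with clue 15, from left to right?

4 in 2 cells must be {1,3}.
The 4 across and the 19 down share only 3, so R2C1 = 3.
R2C2 = 4 − 3 = 1 completes the 4 across.
Given what's placed, R3C1 must be 9 to fit the 14 across and 19 down.
R3C2 = 14 − 9 = 5 completes the 14 across.
R1C1 = 19 − 12 = 7 completes the 19 down.
R1C2 = 15 − 7 = 8 completes the 15 across.

7 8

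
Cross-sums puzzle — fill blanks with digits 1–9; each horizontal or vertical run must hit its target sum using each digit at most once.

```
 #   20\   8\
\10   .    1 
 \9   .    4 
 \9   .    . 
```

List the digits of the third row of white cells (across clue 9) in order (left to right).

6 3

R1C1 = 10 − 1 = 9 completes the 10 across.
R2C1 = 9 − 4 = 5 completes the 9 across.
R3C1 = 20 − 14 = 6 completes the 20 down.
R3C2 = 9 − 6 = 3 completes the 9 across.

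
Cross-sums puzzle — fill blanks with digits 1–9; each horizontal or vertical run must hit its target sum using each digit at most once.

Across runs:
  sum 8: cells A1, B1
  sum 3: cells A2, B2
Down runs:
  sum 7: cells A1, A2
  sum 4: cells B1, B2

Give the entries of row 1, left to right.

5, 3

3 in 2 cells must be {1,2}; 4 in 2 cells must be {1,3}.
The 3 across and the 4 down share only 1, so B2 = 1.
B1 = 4 − 1 = 3 completes the 4 down.
A2 = 3 − 1 = 2 completes the 3 across.
A1 = 8 − 3 = 5 completes the 8 across.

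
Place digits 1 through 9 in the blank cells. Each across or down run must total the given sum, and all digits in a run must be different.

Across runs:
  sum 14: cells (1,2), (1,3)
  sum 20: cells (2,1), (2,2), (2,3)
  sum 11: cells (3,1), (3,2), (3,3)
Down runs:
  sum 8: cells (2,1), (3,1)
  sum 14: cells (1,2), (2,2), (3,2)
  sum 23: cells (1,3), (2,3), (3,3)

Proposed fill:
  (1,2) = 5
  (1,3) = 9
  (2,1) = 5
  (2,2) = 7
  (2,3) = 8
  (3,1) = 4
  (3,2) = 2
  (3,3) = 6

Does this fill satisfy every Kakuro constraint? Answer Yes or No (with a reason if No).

No — the down run (2,1)–(3,1) sums to 9, not 8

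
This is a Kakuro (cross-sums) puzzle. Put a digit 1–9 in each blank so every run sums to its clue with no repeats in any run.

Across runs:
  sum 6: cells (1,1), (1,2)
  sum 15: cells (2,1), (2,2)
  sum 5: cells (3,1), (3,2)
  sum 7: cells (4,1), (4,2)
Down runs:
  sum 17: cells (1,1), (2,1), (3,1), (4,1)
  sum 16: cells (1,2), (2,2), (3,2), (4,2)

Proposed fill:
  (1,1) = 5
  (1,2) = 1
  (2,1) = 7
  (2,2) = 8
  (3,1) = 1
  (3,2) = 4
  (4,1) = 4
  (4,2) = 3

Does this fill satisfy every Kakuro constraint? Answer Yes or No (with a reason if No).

Across: 5+1=6; 7+8=15; 1+4=5; 4+3=7. Down: 5+7+1+4=17; 1+8+4+3=16. No digit repeats within any run.

Yes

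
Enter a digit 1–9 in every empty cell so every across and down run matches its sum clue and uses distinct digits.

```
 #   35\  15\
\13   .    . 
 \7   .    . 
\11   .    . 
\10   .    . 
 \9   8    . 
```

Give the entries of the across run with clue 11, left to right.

6 5

35 in 5 cells must be {5,6,7,8,9}; 15 in 5 cells must be {1,2,3,4,5}.
R5C2 = 9 − 8 = 1 completes the 9 across.
Nothing is forced directly, so branch on R1C2, whose candidates are 4 or 5. If R1C2 = 5: then R1C1 would have to be in {8} for the 13 across but in {5,6,7,9} for the 35 down — contradiction. So R1C2 = 4.
R1C1 = 13 − 4 = 9 completes the 13 across.
Nothing is forced directly, so branch on R2C1, whose candidates are 5 or 6. If R2C1 = 6: then R2C2 would have to be in {1} for the 7 across but in {2,3,5} for the 15 down — contradiction. So R2C1 = 5.
R2C2 = 7 − 5 = 2 completes the 7 across.
Given what's placed, R4C2 must be 3 to fit the 10 across and 15 down.
R3C2 = 15 − 10 = 5 completes the 15 down.
R4C1 = 10 − 3 = 7 completes the 10 across.
R3C1 = 11 − 5 = 6 completes the 11 across.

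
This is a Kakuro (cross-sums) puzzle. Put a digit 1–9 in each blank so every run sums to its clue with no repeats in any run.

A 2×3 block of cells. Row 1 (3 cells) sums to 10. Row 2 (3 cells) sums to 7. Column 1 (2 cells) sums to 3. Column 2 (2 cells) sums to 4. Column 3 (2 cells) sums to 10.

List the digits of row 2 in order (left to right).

7 in 3 cells must be {1,2,4}; 3 in 2 cells must be {1,2}; 4 in 2 cells must be {1,3}.
The 7 across and the 4 down share only 1, so (2,2) = 1.
(1,2) = 4 − 1 = 3 completes the 4 down.
Given what's placed, (2,1) must be 2 to fit the 7 across and 3 down.
(2,3) = 7 − 3 = 4 completes the 7 across.
(1,1) = 3 − 2 = 1 completes the 3 down.
(1,3) = 10 − 4 = 6 completes the 10 across.

2 1 4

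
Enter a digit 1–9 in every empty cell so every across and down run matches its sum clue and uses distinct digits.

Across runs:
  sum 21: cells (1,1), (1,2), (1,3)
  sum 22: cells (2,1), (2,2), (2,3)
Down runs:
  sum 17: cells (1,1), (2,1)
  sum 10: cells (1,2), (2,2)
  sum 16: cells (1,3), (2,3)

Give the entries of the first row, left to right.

17 in 2 cells must be {8,9}; 16 in 2 cells must be {7,9}.
Nothing is forced directly, so branch on (1,3), whose candidates are 7 or 9. If (1,3) = 7: that forces (2,3) = 9, (2,1) = 8, after which (2,2) would have to be in {5} for the 22 across but in {1,2,3,4,6,7,8,9} for the 10 down — contradiction. So (1,3) = 9.
Given what's placed, (1,1) must be 8 to fit the 21 across and 17 down.
(1,2) = 21 − 17 = 4 completes the 21 across.
(2,1) = 17 − 8 = 9 completes the 17 down.
(2,2) = 10 − 4 = 6 completes the 10 down.
(2,3) = 22 − 15 = 7 completes the 22 across.

8, 4, 9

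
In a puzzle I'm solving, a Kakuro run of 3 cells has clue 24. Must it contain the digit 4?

The only way to make 24 from 3 distinct digits is {7,8,9}, which does not contain 4.

No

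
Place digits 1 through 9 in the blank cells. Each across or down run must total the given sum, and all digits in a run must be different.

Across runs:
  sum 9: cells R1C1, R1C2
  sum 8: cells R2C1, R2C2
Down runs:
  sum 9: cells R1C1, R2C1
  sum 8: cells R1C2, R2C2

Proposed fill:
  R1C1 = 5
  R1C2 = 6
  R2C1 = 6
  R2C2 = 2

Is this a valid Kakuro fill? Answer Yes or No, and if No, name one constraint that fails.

No — the across run R1C1–R1C2 sums to 11, not 9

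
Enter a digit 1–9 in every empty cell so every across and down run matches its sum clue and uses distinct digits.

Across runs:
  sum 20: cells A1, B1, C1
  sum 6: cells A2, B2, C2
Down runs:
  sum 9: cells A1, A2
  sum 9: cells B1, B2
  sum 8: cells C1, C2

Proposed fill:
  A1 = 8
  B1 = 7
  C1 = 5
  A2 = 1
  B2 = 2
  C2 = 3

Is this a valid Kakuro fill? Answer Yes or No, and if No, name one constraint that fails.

Yes

Across: 8+7+5=20; 1+2+3=6. Down: 8+1=9; 7+2=9; 5+3=8. No digit repeats within any run.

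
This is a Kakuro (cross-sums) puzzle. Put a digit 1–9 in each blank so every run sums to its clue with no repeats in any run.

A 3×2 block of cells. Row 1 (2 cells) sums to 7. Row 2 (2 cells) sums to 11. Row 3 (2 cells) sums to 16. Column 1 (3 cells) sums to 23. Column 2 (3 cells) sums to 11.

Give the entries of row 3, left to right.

16 in 2 cells must be {7,9}; 23 in 3 cells must be {6,8,9}.
The 7 across and the 23 down share only 6, so (1,1) = 6.
(1,2) = 7 − 6 = 1 completes the 7 across.
Given what's placed, (3,1) must be 9 to fit the 16 across and 23 down.
(3,2) = 16 − 9 = 7 completes the 16 across.
(2,1) = 23 − 15 = 8 completes the 23 down.
(2,2) = 11 − 8 = 3 completes the 11 across.

9, 7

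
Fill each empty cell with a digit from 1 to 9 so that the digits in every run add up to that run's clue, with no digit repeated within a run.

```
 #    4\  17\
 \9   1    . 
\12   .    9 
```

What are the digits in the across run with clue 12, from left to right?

3, 9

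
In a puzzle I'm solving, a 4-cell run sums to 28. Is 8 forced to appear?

Yes

Every partition of 28 into 4 distinct digits includes 8: {4,7,8,9}, {5,6,8,9}.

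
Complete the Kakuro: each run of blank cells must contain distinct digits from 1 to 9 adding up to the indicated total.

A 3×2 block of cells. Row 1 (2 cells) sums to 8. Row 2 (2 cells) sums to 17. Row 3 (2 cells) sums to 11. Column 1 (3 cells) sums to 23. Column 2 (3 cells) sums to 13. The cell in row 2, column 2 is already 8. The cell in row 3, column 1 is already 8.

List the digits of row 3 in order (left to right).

17 in 2 cells must be {8,9}; 23 in 3 cells must be {6,8,9}.
(1,1) = 6: the only remaining digit allowed by both the 8 across and the 23 down.
(1,2) = 8 − 6 = 2 completes the 8 across.
(2,1) = 17 − 8 = 9 completes the 17 across.
(3,2) = 11 − 8 = 3 completes the 11 across.

8 3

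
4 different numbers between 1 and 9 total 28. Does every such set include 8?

Every partition of 28 into 4 distinct digits includes 8: {4,7,8,9}, {5,6,8,9}.

Yes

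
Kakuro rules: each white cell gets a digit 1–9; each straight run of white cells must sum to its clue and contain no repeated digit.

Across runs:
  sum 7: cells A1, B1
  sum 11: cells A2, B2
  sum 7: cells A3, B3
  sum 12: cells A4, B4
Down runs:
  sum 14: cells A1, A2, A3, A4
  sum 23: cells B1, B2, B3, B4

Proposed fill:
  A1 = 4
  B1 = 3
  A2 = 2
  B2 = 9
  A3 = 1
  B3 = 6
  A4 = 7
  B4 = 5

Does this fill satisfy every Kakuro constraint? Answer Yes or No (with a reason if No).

Yes

Across: 4+3=7; 2+9=11; 1+6=7; 7+5=12. Down: 4+2+1+7=14; 3+9+6+5=23. No digit repeats within any run.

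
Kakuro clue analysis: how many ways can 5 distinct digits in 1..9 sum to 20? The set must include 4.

5 distinct digits from 1–9 sum between 15 and 35.
Keeping only sets containing 4.
Enumerating: {1,2,4,5,8}, {1,2,4,6,7}, {1,3,4,5,7}, {2,3,4,5,6}.

4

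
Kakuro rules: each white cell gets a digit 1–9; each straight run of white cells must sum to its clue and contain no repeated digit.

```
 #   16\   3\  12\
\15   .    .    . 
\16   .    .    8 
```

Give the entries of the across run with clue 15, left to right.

9 2 4

16 in 2 cells must be {7,9}; 3 in 2 cells must be {1,2}.
R1C3 = 12 − 8 = 4 completes the 12 down.
R2C1 = 7: the only remaining digit allowed by both the 16 across and the 16 down.
R2C2 = 16 − 15 = 1 completes the 16 across.
R1C1 = 16 − 7 = 9 completes the 16 down.
R1C2 = 15 − 13 = 2 completes the 15 across.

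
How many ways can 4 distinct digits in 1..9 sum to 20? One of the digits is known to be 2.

6

4 distinct digits from 1–9 sum between 10 and 30.
Keeping only sets containing 2.
Enumerating: {1,2,8,9}, {2,3,6,9}, {2,3,7,8}, {2,4,5,9}, {2,4,6,8}, {2,5,6,7}.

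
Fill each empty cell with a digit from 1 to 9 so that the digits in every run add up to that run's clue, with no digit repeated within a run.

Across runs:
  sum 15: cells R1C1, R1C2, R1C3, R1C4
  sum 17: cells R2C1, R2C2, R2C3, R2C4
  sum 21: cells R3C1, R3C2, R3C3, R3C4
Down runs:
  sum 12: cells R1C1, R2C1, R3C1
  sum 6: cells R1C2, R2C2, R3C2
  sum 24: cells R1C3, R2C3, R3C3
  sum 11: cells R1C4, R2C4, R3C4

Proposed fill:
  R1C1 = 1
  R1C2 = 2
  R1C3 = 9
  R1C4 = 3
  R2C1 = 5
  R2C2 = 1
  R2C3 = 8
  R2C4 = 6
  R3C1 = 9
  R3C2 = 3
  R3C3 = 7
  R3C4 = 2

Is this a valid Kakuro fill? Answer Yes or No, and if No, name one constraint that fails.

No — the across run R2C1–R2C4 sums to 20, not 17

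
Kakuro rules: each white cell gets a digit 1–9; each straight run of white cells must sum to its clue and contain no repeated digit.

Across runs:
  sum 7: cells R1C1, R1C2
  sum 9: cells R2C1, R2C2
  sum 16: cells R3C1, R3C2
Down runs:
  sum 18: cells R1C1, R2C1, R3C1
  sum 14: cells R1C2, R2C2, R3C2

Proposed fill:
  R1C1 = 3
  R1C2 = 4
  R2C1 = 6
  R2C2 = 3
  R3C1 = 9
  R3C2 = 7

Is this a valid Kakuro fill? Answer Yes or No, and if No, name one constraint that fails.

Yes

Across: 3+4=7; 6+3=9; 9+7=16. Down: 3+6+9=18; 4+3+7=14. No digit repeats within any run.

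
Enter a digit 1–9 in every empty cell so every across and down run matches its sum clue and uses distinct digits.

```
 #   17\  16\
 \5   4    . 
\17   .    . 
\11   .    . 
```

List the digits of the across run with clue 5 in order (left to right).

17 in 2 cells must be {8,9}.
R1C2 = 5 − 4 = 1 completes the 5 across.
R2C1 = 8: the only remaining digit allowed by both the 17 across and the 17 down.
R2C2 = 17 − 8 = 9 completes the 17 across.
R3C1 = 17 − 12 = 5 completes the 17 down.
R3C2 = 11 − 5 = 6 completes the 11 across.

4 1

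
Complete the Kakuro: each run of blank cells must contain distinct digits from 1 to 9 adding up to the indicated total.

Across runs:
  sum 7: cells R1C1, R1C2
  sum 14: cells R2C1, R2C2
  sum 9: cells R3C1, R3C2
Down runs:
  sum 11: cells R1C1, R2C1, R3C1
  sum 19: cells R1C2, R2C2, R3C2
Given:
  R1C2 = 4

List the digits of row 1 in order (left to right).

3, 4

R1C1 = 7 − 4 = 3 completes the 7 across.
Given what's placed, R2C1 must be 6 to fit the 14 across and 11 down.
R2C2 = 14 − 6 = 8 completes the 14 across.
R3C1 = 11 − 9 = 2 completes the 11 down.
R3C2 = 9 − 2 = 7 completes the 9 across.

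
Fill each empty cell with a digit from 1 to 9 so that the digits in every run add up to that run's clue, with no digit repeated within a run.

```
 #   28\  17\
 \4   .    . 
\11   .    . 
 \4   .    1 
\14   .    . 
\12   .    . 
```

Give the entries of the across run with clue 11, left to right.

9, 2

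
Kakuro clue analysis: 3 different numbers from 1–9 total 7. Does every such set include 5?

No

The only way to make 7 from 3 distinct digits is {1,2,4}, which does not contain 5.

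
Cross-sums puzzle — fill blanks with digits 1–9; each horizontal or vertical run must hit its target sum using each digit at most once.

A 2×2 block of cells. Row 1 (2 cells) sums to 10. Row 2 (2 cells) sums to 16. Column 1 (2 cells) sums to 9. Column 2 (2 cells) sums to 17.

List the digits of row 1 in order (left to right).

16 in 2 cells must be {7,9}; 17 in 2 cells must be {8,9}.
The 16 across and the 9 down share only 7, so (2,1) = 7.
(2,2) = 16 − 7 = 9 completes the 16 across.
(1,1) = 9 − 7 = 2 completes the 9 down.
(1,2) = 10 − 2 = 8 completes the 10 across.

2, 8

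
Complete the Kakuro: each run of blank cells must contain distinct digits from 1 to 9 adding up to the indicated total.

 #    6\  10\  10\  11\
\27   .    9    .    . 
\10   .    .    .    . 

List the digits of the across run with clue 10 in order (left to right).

10 in 4 cells must be {1,2,3,4}.
R2C2 = 10 − 9 = 1 completes the 10 down.
Nothing is forced directly, so branch on R1C1, whose candidates are 4 or 5. If R1C1 = 5: then R2C1 would have to be in {2,3,4} for the 10 across but in {1} for the 6 down — contradiction. So R1C1 = 4.
R2C1 = 6 − 4 = 2 completes the 6 down.
No cell is forced outright now. R2C3 can only be 3 or 4 (the digits allowed by both its 10 across and its 10 down). If R2C3 = 3: then R1C3 would have to be in {6,8} for the 27 across but in {7} for the 10 down — contradiction. So R2C3 = 4.
R1C3 = 10 − 4 = 6 completes the 10 down.
R1C4 = 27 − 19 = 8 completes the 27 across.
R2C4 = 10 − 7 = 3 completes the 10 across.

2, 1, 4, 3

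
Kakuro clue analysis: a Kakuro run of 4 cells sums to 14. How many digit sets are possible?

4 distinct digits from 1–9 sum between 10 and 30.
Enumerating: {1,2,3,8}, {1,2,4,7}, {1,2,5,6}, {1,3,4,6}, {2,3,4,5}.

5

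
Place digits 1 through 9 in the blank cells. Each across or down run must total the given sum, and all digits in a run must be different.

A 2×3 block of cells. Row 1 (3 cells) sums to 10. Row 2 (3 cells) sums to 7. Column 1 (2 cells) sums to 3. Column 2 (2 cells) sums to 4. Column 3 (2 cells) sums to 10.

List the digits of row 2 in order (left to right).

7 in 3 cells must be {1,2,4}; 3 in 2 cells must be {1,2}; 4 in 2 cells must be {1,3}.
The 7 across and the 4 down share only 1, so (2,2) = 1.
(1,2) = 4 − 1 = 3 completes the 4 down.
Given what's placed, (2,1) must be 2 to fit the 7 across and 3 down.
(2,3) = 7 − 3 = 4 completes the 7 across.
(1,1) = 3 − 2 = 1 completes the 3 down.
(1,3) = 10 − 4 = 6 completes the 10 across.

2, 1, 4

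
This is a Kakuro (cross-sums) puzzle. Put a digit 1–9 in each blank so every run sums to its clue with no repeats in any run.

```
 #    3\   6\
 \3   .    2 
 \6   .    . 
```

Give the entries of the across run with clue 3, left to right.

1 2

3 in 2 cells must be {1,2}.
R1C1 = 3 − 2 = 1 completes the 3 across.
R2C1 = 3 − 1 = 2 completes the 3 down.
R2C2 = 6 − 2 = 4 completes the 6 across.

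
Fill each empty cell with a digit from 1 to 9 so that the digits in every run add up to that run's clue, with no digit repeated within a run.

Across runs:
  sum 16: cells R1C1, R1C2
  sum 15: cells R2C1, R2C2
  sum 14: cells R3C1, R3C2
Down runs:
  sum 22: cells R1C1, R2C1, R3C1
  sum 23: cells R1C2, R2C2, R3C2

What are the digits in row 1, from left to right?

16 in 2 cells must be {7,9}; 23 in 3 cells must be {6,8,9}.
The 16 across and the 23 down share only 9, so R1C2 = 9.
R1C1 = 16 − 9 = 7 completes the 16 across.
Nothing is forced directly, so branch on R2C1, whose candidates are 6 or 9. If R2C1 = 6: then R2C2 would have to be in {9} for the 15 across but in {6,8} for the 23 down — contradiction. So R2C1 = 9.
R2C2 = 15 − 9 = 6 completes the 15 across.
R3C1 = 22 − 16 = 6 completes the 22 down.
R3C2 = 14 − 6 = 8 completes the 14 across.

7 9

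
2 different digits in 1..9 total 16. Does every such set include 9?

Yes

The only way to make 16 from 2 distinct digits is {7,9}, which contains 9.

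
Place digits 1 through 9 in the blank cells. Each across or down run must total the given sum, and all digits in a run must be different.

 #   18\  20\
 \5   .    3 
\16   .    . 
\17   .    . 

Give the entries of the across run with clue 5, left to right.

16 in 2 cells must be {7,9}; 17 in 2 cells must be {8,9}.
R1C1 = 5 − 3 = 2 completes the 5 across.
R2C2 = 9: the only remaining digit allowed by both the 16 across and the 20 down.
Given what's placed, R3C1 must be 9 to fit the 17 across and 18 down.
R3C2 = 17 − 9 = 8 completes the 17 across.
R2C1 = 16 − 9 = 7 completes the 16 across.

2 3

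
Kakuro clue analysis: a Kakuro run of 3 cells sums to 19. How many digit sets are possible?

3 distinct digits from 1–9 sum between 6 and 24.
Enumerating: {2,8,9}, {3,7,9}, {4,6,9}, {4,7,8}, {5,6,8}.

5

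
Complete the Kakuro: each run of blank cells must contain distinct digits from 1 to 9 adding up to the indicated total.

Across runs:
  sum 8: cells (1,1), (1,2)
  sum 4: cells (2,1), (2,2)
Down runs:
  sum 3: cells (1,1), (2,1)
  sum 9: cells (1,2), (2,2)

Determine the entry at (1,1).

2

4 in 2 cells must be {1,3}; 3 in 2 cells must be {1,2}.
The 4 across and the 3 down share only 1, so (2,1) = 1.
(2,2) = 4 − 1 = 3 completes the 4 across.
(1,1) = 3 − 1 = 2 completes the 3 down.
(1,2) = 8 − 2 = 6 completes the 8 across.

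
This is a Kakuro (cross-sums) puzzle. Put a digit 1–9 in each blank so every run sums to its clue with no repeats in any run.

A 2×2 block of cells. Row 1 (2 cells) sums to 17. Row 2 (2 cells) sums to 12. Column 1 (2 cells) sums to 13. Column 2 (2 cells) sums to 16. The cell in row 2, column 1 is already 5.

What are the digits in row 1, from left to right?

8 9

17 in 2 cells must be {8,9}; 16 in 2 cells must be {7,9}.
(1,1) = 13 − 5 = 8 completes the 13 down.
(1,2) = 17 − 8 = 9 completes the 17 across.
(2,2) = 12 − 5 = 7 completes the 12 across.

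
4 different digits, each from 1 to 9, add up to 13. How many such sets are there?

3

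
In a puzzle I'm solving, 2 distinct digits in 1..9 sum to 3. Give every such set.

{1,2}

2 distinct digits from 1–9 sum between 3 and 17.
Only one set works: {1,2}.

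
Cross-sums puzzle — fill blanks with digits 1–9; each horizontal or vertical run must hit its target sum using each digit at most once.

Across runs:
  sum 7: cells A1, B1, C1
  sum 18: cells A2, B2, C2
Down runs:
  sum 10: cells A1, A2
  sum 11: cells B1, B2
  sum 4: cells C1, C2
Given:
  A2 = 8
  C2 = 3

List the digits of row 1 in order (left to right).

2 4 1

7 in 3 cells must be {1,2,4}; 4 in 2 cells must be {1,3}.
A1 = 10 − 8 = 2 completes the 10 down.
B1 = 4: the only remaining digit allowed by both the 7 across and the 11 down.
C1 = 7 − 6 = 1 completes the 7 across.
B2 = 18 − 11 = 7 completes the 18 across.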